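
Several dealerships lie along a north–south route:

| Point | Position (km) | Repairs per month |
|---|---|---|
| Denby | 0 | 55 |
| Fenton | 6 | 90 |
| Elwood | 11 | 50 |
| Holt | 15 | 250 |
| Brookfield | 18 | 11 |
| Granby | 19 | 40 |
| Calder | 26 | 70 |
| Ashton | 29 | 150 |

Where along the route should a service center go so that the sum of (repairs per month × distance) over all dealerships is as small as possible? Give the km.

For a sum of weighted absolute distances on a line, the optimum is the weighted median (not the mean). Total weight W = 716; half-weight = 358.
Sort by position and accumulate weight:
  km 0 (Denby, w=55) → cum 55
  km 6 (Fenton, w=90) → cum 145
  km 11 (Elwood, w=50) → cum 195
  km 15 (Holt, w=250) → cum 445  ≥ 358 → median here
  km 18 (Brookfield, w=11) → cum 456
  km 19 (Granby, w=40) → cum 496
  km 26 (Calder, w=70) → cum 566
  km 29 (Ashton, w=150) → cum 716
Optimal location: km 15.

x = 15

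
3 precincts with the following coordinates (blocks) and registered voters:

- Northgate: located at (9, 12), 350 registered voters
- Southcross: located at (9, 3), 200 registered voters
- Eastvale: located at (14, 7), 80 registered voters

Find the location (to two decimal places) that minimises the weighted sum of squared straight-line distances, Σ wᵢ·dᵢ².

(9.63, 8.51)

The minimiser of Σwᵢ‖p−pᵢ‖² is the weighted centroid p* = (Σwᵢpᵢ)/(Σwᵢ).
Σwᵢ = 630.
Σwᵢxᵢ = 350·9 + 200·9 + 80·14 = 6070.
Σwᵢyᵢ = 350·12 + 200·3 + 80·7 = 5360.
x* = 6070/630 = 9.63, y* = 5360/630 = 8.51.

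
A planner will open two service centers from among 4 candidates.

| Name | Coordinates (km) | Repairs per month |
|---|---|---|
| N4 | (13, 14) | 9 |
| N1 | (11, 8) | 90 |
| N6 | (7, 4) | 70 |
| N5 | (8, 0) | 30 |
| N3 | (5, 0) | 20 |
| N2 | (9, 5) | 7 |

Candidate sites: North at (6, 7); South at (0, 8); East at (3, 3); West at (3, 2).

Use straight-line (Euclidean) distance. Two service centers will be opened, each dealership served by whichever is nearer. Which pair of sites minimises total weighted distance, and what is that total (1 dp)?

{North, West}, total 1012.7

Evaluate every pair (each demand assigned to the nearer of the two):
  {North, West}: total = 1012.7
  {North, East}: total = 1041.6
  {North, South}: total = 1154.4
  {East, West}: total = 1533.9
  {South, East}: total = 1557.8
  {South, West}: total = 1607.0
Best pair: {North, West} with total 1012.7.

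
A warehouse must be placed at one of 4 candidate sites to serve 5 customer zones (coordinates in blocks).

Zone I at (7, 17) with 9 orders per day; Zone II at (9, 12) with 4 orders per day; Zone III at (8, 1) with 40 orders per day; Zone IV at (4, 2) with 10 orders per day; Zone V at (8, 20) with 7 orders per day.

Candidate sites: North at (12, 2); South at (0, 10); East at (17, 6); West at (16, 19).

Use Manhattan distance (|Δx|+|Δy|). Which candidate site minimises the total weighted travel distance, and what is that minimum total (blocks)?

North, total 666 blocks

Total weighted distance at each candidate:
  North (12, 2): total = 666
  South (0, 10): total = 1096
  East (17, 6): total = 1136
  West (16, 19): total = 1548
Minimum is at North with total 666 blocks.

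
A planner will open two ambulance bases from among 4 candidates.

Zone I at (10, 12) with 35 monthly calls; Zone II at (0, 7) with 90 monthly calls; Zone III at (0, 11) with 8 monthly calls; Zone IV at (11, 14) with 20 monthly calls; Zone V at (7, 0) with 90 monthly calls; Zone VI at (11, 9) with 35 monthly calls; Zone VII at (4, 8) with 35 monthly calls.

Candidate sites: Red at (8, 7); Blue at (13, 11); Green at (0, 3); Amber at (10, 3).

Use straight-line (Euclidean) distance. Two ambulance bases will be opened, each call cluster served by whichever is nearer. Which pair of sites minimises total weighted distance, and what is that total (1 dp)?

{Blue, Green}, total 1615.3

Evaluate every pair (each demand assigned to the nearer of the two):
  {Blue, Green}: total = 1615.3
  {Red, Green}: total = 1671.7
  {Green, Amber}: total = 1778.8
  {Red, Amber}: total = 1784.7
  {Red, Blue}: total = 1854.0
  {Blue, Amber}: total = 2008.8
Best pair: {Blue, Green} with total 1615.3.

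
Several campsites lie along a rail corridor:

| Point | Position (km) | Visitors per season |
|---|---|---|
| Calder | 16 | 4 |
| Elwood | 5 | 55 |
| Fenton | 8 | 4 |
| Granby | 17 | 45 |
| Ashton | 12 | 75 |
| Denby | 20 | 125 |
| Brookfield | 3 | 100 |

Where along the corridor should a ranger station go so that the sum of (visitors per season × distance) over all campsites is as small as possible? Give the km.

For a sum of weighted absolute distances on a line, the optimum is the weighted median (not the mean). Total weight W = 408; half-weight = 204.
Sort by position and accumulate weight:
  km 3 (Brookfield, w=100) → cum 100
  km 5 (Elwood, w=55) → cum 155
  km 8 (Fenton, w=4) → cum 159
  km 12 (Ashton, w=75) → cum 234  ≥ 204 → median here
  km 16 (Calder, w=4) → cum 238
  km 17 (Granby, w=45) → cum 283
  km 20 (Denby, w=125) → cum 408
Optimal location: km 12.

x = 12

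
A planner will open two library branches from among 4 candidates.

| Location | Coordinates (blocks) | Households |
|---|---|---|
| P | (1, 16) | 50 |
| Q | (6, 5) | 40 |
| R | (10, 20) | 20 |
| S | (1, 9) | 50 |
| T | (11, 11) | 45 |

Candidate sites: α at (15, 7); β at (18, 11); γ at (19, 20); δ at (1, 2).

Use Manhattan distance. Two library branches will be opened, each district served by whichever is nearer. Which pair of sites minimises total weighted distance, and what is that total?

{β, δ}, total 2025

Evaluate every pair (each demand assigned to the nearer of the two):
  {β, δ}: total = 2025
  {α, δ}: total = 2090
  {γ, δ}: total = 2315
  {α, γ}: total = 2880
  {α, β}: total = 2995
  {β, γ}: total = 3265
Best pair: {β, δ} with total 2025.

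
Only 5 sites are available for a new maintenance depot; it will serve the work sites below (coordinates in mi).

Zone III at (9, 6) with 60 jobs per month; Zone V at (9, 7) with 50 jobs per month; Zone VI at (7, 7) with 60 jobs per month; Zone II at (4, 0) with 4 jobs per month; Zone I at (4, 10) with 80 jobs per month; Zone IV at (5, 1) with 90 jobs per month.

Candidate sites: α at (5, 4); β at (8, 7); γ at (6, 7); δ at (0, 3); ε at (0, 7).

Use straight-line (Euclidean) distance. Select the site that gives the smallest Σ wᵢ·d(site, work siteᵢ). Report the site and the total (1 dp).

β, total 1230.8 mi

Total weighted distance at each candidate:
  α (5, 4): total = 1507.8
  β (8, 7): total = 1230.8
  γ (6, 7): total = 1264.7
  δ (0, 3): total = 2695.0
  ε (0, 7): total = 2548.5
Minimum is at β with total 1230.8 mi.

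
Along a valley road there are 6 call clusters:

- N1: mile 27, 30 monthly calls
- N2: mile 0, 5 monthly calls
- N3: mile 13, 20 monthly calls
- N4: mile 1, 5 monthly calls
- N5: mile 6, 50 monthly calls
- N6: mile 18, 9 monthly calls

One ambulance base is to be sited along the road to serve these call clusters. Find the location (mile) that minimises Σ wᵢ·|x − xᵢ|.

x = 6

For a sum of weighted absolute distances on a line, the optimum is the weighted median (not the mean). Total weight W = 119; half-weight = 59.5.
Sort by position and accumulate weight:
  mile 0 (N2, w=5) → cum 5
  mile 1 (N4, w=5) → cum 10
  mile 6 (N5, w=50) → cum 60  ≥ 59.5 → median here
  mile 13 (N3, w=20) → cum 80
  mile 18 (N6, w=9) → cum 89
  mile 27 (N1, w=30) → cum 119
Optimal location: mile 6.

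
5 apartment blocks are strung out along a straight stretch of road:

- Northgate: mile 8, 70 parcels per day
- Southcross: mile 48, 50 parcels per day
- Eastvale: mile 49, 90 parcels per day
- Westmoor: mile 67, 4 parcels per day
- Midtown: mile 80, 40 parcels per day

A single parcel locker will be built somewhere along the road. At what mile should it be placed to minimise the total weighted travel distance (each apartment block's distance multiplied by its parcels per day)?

x = 49

For a sum of weighted absolute distances on a line, the optimum is the weighted median (not the mean). Total weight W = 254; half-weight = 127.
Sort by position and accumulate weight:
  mile 8 (Northgate, w=70) → cum 70
  mile 48 (Southcross, w=50) → cum 120
  mile 49 (Eastvale, w=90) → cum 210  ≥ 127 → median here
  mile 67 (Westmoor, w=4) → cum 214
  mile 80 (Midtown, w=40) → cum 254
Optimal location: mile 49.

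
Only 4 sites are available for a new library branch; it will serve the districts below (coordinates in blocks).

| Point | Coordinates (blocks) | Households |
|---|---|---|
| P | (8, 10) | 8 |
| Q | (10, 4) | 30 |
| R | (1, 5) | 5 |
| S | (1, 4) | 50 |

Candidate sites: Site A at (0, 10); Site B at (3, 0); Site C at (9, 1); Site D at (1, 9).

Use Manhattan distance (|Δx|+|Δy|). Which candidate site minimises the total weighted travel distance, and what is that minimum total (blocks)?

Total weighted distance at each candidate:
  Site A (0, 10): total = 924
  Site B (3, 0): total = 785
  Site C (9, 1): total = 810
  Site D (1, 9): total = 754
Minimum is at Site D with total 754 blocks.

Site D, total 754 blocks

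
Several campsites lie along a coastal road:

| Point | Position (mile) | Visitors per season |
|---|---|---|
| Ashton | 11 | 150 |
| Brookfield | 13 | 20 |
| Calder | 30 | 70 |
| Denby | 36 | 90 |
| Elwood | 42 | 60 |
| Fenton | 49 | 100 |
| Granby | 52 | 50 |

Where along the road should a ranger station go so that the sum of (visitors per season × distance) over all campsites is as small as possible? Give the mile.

For a sum of weighted absolute distances on a line, the optimum is the weighted median (not the mean). Total weight W = 540; half-weight = 270.
Sort by position and accumulate weight:
  mile 11 (Ashton, w=150) → cum 150
  mile 13 (Brookfield, w=20) → cum 170
  mile 30 (Calder, w=70) → cum 240
  mile 36 (Denby, w=90) → cum 330  ≥ 270 → median here
  mile 42 (Elwood, w=60) → cum 390
  mile 49 (Fenton, w=100) → cum 490
  mile 52 (Granby, w=50) → cum 540
Optimal location: mile 36.

x = 36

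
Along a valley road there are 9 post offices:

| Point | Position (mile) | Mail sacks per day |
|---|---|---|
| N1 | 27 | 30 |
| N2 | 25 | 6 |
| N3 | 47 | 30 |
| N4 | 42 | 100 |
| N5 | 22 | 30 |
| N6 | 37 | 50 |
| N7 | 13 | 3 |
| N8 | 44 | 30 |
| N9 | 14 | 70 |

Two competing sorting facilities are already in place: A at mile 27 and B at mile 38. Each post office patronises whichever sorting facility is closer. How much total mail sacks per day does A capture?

The indifferent point is the midpoint (27+38)/2 = 32.5; post offices left of it (closer to A at 27) go to A, those right go to B.
  N7 at 13 (w=3) → A
  N9 at 14 (w=70) → A
  N5 at 22 (w=30) → A
  N2 at 25 (w=6) → A
  N1 at 27 (w=30) → A
  N6 at 37 (w=50) → B
  N4 at 42 (w=100) → B
  N8 at 44 (w=30) → B
  N3 at 47 (w=30) → B
A captures 139; B captures 210.

139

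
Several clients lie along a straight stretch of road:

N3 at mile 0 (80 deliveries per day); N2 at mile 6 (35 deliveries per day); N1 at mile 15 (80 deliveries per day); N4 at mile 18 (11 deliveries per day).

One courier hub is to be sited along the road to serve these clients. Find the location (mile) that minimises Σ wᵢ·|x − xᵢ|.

x = 6

For a sum of weighted absolute distances on a line, the optimum is the weighted median (not the mean). Total weight W = 206; half-weight = 103.
Sort by position and accumulate weight:
  mile 0 (N3, w=80) → cum 80
  mile 6 (N2, w=35) → cum 115  ≥ 103 → median here
  mile 15 (N1, w=80) → cum 195
  mile 18 (N4, w=11) → cum 206
Optimal location: mile 6.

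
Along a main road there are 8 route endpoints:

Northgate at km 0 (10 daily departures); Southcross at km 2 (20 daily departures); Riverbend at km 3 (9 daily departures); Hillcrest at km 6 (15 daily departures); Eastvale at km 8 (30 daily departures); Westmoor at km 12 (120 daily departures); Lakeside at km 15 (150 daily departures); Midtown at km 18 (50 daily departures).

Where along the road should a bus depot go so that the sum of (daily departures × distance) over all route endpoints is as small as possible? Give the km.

x = 12

For a sum of weighted absolute distances on a line, the optimum is the weighted median (not the mean). Total weight W = 404; half-weight = 202.
Sort by position and accumulate weight:
  km 0 (Northgate, w=10) → cum 10
  km 2 (Southcross, w=20) → cum 30
  km 3 (Riverbend, w=9) → cum 39
  km 6 (Hillcrest, w=15) → cum 54
  km 8 (Eastvale, w=30) → cum 84
  km 12 (Westmoor, w=120) → cum 204  ≥ 202 → median here
  km 15 (Lakeside, w=150) → cum 354
  km 18 (Midtown, w=50) → cum 404
Optimal location: km 12.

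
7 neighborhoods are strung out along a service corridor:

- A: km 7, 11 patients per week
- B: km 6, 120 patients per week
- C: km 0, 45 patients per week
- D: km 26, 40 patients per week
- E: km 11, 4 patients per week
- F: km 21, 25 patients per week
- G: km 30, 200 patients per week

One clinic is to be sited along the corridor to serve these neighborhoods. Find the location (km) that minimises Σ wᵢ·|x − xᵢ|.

For a sum of weighted absolute distances on a line, the optimum is the weighted median (not the mean). Total weight W = 445; half-weight = 222.5.
Sort by position and accumulate weight:
  km 0 (C, w=45) → cum 45
  km 6 (B, w=120) → cum 165
  km 7 (A, w=11) → cum 176
  km 11 (E, w=4) → cum 180
  km 21 (F, w=25) → cum 205
  km 26 (D, w=40) → cum 245  ≥ 222.5 → median here
  km 30 (G, w=200) → cum 445
Optimal location: km 26.

x = 26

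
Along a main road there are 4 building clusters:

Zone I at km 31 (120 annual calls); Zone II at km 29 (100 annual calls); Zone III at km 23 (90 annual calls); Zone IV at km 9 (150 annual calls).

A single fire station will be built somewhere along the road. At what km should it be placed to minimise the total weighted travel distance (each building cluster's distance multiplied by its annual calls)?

x = 23

For a sum of weighted absolute distances on a line, the optimum is the weighted median (not the mean). Total weight W = 460; half-weight = 230.
Sort by position and accumulate weight:
  km 9 (Zone IV, w=150) → cum 150
  km 23 (Zone III, w=90) → cum 240  ≥ 230 → median here
  km 29 (Zone II, w=100) → cum 340
  km 31 (Zone I, w=120) → cum 460
Optimal location: km 23.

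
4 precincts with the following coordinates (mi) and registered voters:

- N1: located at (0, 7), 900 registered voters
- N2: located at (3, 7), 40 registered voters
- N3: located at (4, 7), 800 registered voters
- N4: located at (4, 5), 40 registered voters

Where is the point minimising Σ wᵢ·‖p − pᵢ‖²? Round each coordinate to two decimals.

(1.96, 6.96)

The minimiser of Σwᵢ‖p−pᵢ‖² is the weighted centroid p* = (Σwᵢpᵢ)/(Σwᵢ).
Σwᵢ = 1780.
Σwᵢxᵢ = 900·0 + 40·3 + 800·4 + 40·4 = 3480.
Σwᵢyᵢ = 900·7 + 40·7 + 800·7 + 40·5 = 12380.
x* = 3480/1780 = 1.96, y* = 12380/1780 = 6.96.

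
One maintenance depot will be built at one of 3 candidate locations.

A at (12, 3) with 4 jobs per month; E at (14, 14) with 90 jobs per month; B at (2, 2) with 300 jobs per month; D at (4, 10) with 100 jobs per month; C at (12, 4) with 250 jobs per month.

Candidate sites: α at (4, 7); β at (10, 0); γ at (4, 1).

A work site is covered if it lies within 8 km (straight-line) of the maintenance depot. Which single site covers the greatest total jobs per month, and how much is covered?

α, covering 400

Coverage radius r = 8 km; a point is covered iff (Δx)²+(Δy)² ≤ 8² = 64.
  α (4, 7): covers {B, D} → 400
  β (10, 0): covers {A, C} → 254
  γ (4, 1): covers {B} → 300
Maximum coverage at α: 400 jobs per month.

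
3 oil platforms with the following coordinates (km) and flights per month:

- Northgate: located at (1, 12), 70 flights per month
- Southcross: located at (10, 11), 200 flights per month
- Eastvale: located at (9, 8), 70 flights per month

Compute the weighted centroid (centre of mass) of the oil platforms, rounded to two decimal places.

The minimiser of Σwᵢ‖p−pᵢ‖² is the weighted centroid p* = (Σwᵢpᵢ)/(Σwᵢ).
Σwᵢ = 340.
Σwᵢxᵢ = 70·1 + 200·10 + 70·9 = 2700.
Σwᵢyᵢ = 70·12 + 200·11 + 70·8 = 3600.
x* = 2700/340 = 7.94, y* = 3600/340 = 10.59.

(7.94, 10.59)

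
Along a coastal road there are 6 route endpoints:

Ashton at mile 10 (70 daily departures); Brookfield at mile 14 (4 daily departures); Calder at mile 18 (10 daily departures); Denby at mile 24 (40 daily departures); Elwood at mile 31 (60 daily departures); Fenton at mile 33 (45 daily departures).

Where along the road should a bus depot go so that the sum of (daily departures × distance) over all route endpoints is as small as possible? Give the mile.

x = 24

For a sum of weighted absolute distances on a line, the optimum is the weighted median (not the mean). Total weight W = 229; half-weight = 114.5.
Sort by position and accumulate weight:
  mile 10 (Ashton, w=70) → cum 70
  mile 14 (Brookfield, w=4) → cum 74
  mile 18 (Calder, w=10) → cum 84
  mile 24 (Denby, w=40) → cum 124  ≥ 114.5 → median here
  mile 31 (Elwood, w=60) → cum 184
  mile 33 (Fenton, w=45) → cum 229
Optimal location: mile 24.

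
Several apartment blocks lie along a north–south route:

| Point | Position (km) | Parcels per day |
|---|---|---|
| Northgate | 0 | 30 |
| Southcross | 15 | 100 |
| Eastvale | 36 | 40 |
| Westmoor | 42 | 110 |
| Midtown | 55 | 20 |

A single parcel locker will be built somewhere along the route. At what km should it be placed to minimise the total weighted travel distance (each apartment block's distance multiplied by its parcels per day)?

For a sum of weighted absolute distances on a line, the optimum is the weighted median (not the mean). Total weight W = 300; half-weight = 150.
Sort by position and accumulate weight:
  km 0 (Northgate, w=30) → cum 30
  km 15 (Southcross, w=100) → cum 130
  km 36 (Eastvale, w=40) → cum 170  ≥ 150 → median here
  km 42 (Westmoor, w=110) → cum 280
  km 55 (Midtown, w=20) → cum 300
Optimal location: km 36.

x = 36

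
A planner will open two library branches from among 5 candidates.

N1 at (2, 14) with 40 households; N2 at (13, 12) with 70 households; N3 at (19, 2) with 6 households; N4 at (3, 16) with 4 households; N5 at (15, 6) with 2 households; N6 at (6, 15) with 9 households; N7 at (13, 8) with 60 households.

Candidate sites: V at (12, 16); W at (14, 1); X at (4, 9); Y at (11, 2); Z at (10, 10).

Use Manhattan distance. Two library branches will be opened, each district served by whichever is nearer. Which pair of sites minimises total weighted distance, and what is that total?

{X, Z}, total 1154

Evaluate every pair (each demand assigned to the nearer of the two):
  {X, Z}: total = 1154
  {W, Z}: total = 1311
  {Y, Z}: total = 1327
  {V, Z}: total = 1349
  {V, X}: total = 1417
  {V, W}: total = 1457
  {V, Y}: total = 1473
  {W, X}: total = 1752
  {X, Y}: total = 1768
  {W, Y}: total = 2458
Best pair: {X, Z} with total 1154.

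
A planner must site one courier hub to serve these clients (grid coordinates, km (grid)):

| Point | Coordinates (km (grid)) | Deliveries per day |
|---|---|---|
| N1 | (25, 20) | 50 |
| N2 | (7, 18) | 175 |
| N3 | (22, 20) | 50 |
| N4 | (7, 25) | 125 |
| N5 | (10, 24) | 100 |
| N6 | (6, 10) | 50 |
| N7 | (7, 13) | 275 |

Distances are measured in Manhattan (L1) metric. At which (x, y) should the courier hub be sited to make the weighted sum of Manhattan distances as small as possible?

Manhattan distance separates: Σwᵢ(|x−xᵢ|+|y−yᵢ|) = Σwᵢ|x−xᵢ| + Σwᵢ|y−yᵢ|, so x and y are optimised independently as 1-D weighted medians.
Total weight W = 825; half = 412.5.
x-coordinate, sorted with cumulative weight:
  x=6 (N6, w=50) cum 50
  x=7 (N2, w=175) cum 225
  x=7 (N4, w=125) cum 350
  x=7 (N7, w=275) cum 625  ← median
  x=10 (N5, w=100) cum 725
  x=22 (N3, w=50) cum 775
  x=25 (N1, w=50) cum 825
⇒ x* = 7
y-coordinate, sorted with cumulative weight:
  y=10 (N6, w=50) cum 50
  y=13 (N7, w=275) cum 325
  y=18 (N2, w=175) cum 500  ← median
  y=20 (N1, w=50) cum 550
  y=20 (N3, w=50) cum 600
  y=24 (N5, w=100) cum 700
  y=25 (N4, w=125) cum 825
⇒ y* = 18

(7, 18)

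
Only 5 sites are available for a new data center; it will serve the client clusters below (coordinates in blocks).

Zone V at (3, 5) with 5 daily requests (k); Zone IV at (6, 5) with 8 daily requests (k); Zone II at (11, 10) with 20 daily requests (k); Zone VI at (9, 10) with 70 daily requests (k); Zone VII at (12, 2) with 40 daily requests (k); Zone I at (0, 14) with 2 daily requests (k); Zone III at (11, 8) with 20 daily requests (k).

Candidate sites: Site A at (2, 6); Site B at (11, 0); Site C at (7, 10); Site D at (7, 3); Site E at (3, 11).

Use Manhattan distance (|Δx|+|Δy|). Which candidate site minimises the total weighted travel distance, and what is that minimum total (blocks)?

Total weighted distance at each candidate:
  Site A (2, 6): total = 1880
  Site B (11, 0): total = 1515
  Site C (7, 10): total = 975
  Site D (7, 3): total = 1360
  Site E (3, 11): total = 1724
Minimum is at Site C with total 975 blocks.

Site C, total 975 blocks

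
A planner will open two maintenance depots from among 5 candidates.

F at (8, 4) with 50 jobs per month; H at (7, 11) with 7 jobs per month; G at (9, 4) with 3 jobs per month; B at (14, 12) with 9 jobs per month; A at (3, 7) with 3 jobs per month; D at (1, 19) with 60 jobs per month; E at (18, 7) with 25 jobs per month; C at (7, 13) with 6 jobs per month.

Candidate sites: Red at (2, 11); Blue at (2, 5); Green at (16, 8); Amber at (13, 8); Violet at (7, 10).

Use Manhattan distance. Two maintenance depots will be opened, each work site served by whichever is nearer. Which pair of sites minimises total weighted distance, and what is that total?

{Red, Amber}, total 1301

Evaluate every pair (each demand assigned to the nearer of the two):
  {Red, Amber}: total = 1301
  {Red, Violet}: total = 1385
  {Red, Green}: total = 1394
  {Green, Violet}: total = 1449
  {Amber, Violet}: total = 1515
  {Red, Blue}: total = 1567
  {Blue, Green}: total = 1567
  {Blue, Amber}: total = 1607
  {Blue, Violet}: total = 1739
  {Green, Amber}: total = 2136
Best pair: {Red, Amber} with total 1301.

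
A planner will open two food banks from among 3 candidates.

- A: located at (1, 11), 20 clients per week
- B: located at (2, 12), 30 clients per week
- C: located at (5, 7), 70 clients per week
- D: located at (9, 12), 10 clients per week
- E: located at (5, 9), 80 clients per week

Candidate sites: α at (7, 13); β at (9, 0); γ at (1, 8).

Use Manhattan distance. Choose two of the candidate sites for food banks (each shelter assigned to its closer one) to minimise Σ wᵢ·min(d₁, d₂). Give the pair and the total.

{α, γ}, total 990

Evaluate every pair (each demand assigned to the nearer of the two):
  {α, γ}: total = 990
  {β, γ}: total = 1080
  {α, β}: total = 1410
Best pair: {α, γ} with total 990.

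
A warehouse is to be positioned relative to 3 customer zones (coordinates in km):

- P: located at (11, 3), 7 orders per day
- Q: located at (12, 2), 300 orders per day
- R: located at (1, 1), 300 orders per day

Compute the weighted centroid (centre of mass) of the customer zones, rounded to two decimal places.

(6.55, 1.52)

The minimiser of Σwᵢ‖p−pᵢ‖² is the weighted centroid p* = (Σwᵢpᵢ)/(Σwᵢ).
Σwᵢ = 607.
Σwᵢxᵢ = 7·11 + 300·12 + 300·1 = 3977.
Σwᵢyᵢ = 7·3 + 300·2 + 300·1 = 921.
x* = 3977/607 = 6.55, y* = 921/607 = 1.52.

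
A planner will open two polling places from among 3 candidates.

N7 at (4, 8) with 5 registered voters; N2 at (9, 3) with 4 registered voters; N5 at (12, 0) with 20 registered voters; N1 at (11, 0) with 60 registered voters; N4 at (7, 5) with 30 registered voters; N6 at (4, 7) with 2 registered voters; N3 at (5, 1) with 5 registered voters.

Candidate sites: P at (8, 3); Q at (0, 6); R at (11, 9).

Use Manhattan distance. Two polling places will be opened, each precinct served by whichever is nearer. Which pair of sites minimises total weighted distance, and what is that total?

{P, Q}, total 659

Evaluate every pair (each demand assigned to the nearer of the two):
  {P, Q}: total = 659
  {P, R}: total = 675
  {Q, R}: total = 1102
Best pair: {P, Q} with total 659.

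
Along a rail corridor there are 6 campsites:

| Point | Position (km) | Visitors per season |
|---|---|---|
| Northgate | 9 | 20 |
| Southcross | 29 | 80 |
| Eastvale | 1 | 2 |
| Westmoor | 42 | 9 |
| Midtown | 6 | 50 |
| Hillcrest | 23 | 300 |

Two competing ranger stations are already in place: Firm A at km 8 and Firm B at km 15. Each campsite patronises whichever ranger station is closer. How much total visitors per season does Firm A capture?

The indifferent point is the midpoint (8+15)/2 = 11.5; campsites left of it (closer to Firm A at 8) go to Firm A, those right go to Firm B.
  Eastvale at 1 (w=2) → Firm A
  Midtown at 6 (w=50) → Firm A
  Northgate at 9 (w=20) → Firm A
  Hillcrest at 23 (w=300) → Firm B
  Southcross at 29 (w=80) → Firm B
  Westmoor at 42 (w=9) → Firm B
Firm A captures 72; Firm B captures 389.

72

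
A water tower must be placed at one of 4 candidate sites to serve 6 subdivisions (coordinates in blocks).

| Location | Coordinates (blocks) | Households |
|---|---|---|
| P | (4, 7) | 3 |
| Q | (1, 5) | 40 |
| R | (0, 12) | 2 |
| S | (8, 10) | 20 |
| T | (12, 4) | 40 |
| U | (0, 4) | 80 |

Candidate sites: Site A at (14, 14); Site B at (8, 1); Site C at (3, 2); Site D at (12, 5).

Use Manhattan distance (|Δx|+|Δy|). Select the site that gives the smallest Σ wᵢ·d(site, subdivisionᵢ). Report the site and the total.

Total weighted distance at each candidate:
  Site A (14, 14): total = 3563
  Site B (8, 1): total = 1848
  Site C (3, 2): total = 1344
  Site D (12, 5): total = 1768
Minimum is at Site C with total 1344 blocks.

Site C, total 1344 blocks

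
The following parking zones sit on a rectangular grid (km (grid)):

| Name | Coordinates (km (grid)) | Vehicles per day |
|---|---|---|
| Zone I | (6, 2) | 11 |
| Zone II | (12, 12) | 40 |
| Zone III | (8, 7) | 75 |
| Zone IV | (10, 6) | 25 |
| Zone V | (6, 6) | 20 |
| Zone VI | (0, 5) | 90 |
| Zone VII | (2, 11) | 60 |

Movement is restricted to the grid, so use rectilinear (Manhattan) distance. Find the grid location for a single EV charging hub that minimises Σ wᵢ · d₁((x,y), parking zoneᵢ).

Manhattan distance separates: Σwᵢ(|x−xᵢ|+|y−yᵢ|) = Σwᵢ|x−xᵢ| + Σwᵢ|y−yᵢ|, so x and y are optimised independently as 1-D weighted medians.
Total weight W = 321; half = 160.5.
x-coordinate, sorted with cumulative weight:
  x=0 (Zone VI, w=90) cum 90
  x=2 (Zone VII, w=60) cum 150
  x=6 (Zone I, w=11) cum 161  ← median
  x=6 (Zone V, w=20) cum 181
  x=8 (Zone III, w=75) cum 256
  x=10 (Zone IV, w=25) cum 281
  x=12 (Zone II, w=40) cum 321
⇒ x* = 6
y-coordinate, sorted with cumulative weight:
  y=2 (Zone I, w=11) cum 11
  y=5 (Zone VI, w=90) cum 101
  y=6 (Zone IV, w=25) cum 126
  y=6 (Zone V, w=20) cum 146
  y=7 (Zone III, w=75) cum 221  ← median
  y=11 (Zone VII, w=60) cum 281
  y=12 (Zone II, w=40) cum 321
⇒ y* = 7

(6, 7)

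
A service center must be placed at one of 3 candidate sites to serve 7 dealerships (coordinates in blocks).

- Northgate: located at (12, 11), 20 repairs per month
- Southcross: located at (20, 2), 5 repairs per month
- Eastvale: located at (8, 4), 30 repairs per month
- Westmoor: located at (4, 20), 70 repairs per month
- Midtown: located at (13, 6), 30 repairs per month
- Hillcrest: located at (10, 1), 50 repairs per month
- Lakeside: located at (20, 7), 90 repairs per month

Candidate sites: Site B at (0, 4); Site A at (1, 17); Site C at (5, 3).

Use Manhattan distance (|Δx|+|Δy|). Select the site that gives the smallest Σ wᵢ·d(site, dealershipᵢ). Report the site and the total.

Total weighted distance at each candidate:
  Site B (0, 4): total = 5300
  Site A (1, 17): total = 6080
  Site C (5, 3): total = 4150
Minimum is at Site C with total 4150 blocks.

Site C, total 4150 blocks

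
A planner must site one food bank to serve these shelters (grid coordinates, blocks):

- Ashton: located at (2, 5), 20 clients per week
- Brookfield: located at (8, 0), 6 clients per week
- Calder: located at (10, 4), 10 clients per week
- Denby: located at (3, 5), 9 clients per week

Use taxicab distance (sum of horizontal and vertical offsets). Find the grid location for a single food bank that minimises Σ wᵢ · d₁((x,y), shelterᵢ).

Manhattan distance separates: Σwᵢ(|x−xᵢ|+|y−yᵢ|) = Σwᵢ|x−xᵢ| + Σwᵢ|y−yᵢ|, so x and y are optimised independently as 1-D weighted medians.
Total weight W = 45; half = 22.5.
x-coordinate, sorted with cumulative weight:
  x=2 (Ashton, w=20) cum 20
  x=3 (Denby, w=9) cum 29  ← median
  x=8 (Brookfield, w=6) cum 35
  x=10 (Calder, w=10) cum 45
⇒ x* = 3
y-coordinate, sorted with cumulative weight:
  y=0 (Brookfield, w=6) cum 6
  y=4 (Calder, w=10) cum 16
  y=5 (Ashton, w=20) cum 36  ← median
  y=5 (Denby, w=9) cum 45
⇒ y* = 5

(3, 5)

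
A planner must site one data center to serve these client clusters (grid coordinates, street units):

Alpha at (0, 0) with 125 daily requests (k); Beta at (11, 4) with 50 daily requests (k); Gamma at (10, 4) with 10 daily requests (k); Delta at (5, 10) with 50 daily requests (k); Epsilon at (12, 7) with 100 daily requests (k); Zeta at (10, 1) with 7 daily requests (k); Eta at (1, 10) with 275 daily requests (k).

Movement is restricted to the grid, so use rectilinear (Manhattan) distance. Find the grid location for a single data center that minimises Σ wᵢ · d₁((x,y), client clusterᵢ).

(1, 10)

Manhattan distance separates: Σwᵢ(|x−xᵢ|+|y−yᵢ|) = Σwᵢ|x−xᵢ| + Σwᵢ|y−yᵢ|, so x and y are optimised independently as 1-D weighted medians.
Total weight W = 617; half = 308.5.
x-coordinate, sorted with cumulative weight:
  x=0 (Alpha, w=125) cum 125
  x=1 (Eta, w=275) cum 400  ← median
  x=5 (Delta, w=50) cum 450
  x=10 (Gamma, w=10) cum 460
  x=10 (Zeta, w=7) cum 467
  x=11 (Beta, w=50) cum 517
  x=12 (Epsilon, w=100) cum 617
⇒ x* = 1
y-coordinate, sorted with cumulative weight:
  y=0 (Alpha, w=125) cum 125
  y=1 (Zeta, w=7) cum 132
  y=4 (Beta, w=50) cum 182
  y=4 (Gamma, w=10) cum 192
  y=7 (Epsilon, w=100) cum 292
  y=10 (Delta, w=50) cum 342  ← median
  y=10 (Eta, w=275) cum 617
⇒ y* = 10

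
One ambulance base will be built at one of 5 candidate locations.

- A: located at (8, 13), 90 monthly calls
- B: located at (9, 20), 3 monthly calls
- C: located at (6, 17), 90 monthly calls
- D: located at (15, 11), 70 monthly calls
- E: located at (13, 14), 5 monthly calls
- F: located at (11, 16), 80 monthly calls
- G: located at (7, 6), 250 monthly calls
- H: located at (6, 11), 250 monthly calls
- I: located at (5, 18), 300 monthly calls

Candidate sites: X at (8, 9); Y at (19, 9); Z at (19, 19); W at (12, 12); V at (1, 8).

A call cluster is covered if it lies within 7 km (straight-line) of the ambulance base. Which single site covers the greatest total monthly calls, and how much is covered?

Coverage radius r = 7 km; a point is covered iff (Δx)²+(Δy)² ≤ 7² = 49.
  X (8, 9): covers {A, G, H} → 590
  Y (19, 9): covers {D} → 70
  Z (19, 19): covers {none} → 0
  W (12, 12): covers {A, D, E, F, H} → 495
  V (1, 8): covers {G, H} → 500
Maximum coverage at X: 590 monthly calls.

X, covering 590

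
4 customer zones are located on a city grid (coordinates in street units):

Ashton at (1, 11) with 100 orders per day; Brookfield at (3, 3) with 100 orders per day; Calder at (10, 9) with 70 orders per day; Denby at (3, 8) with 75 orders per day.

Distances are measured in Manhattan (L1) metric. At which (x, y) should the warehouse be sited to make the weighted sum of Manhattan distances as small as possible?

(3, 8)

Manhattan distance separates: Σwᵢ(|x−xᵢ|+|y−yᵢ|) = Σwᵢ|x−xᵢ| + Σwᵢ|y−yᵢ|, so x and y are optimised independently as 1-D weighted medians.
Total weight W = 345; half = 172.5.
x-coordinate, sorted with cumulative weight:
  x=1 (Ashton, w=100) cum 100
  x=3 (Brookfield, w=100) cum 200  ← median
  x=3 (Denby, w=75) cum 275
  x=10 (Calder, w=70) cum 345
⇒ x* = 3
y-coordinate, sorted with cumulative weight:
  y=3 (Brookfield, w=100) cum 100
  y=8 (Denby, w=75) cum 175  ← median
  y=9 (Calder, w=70) cum 245
  y=11 (Ashton, w=100) cum 345
⇒ y* = 8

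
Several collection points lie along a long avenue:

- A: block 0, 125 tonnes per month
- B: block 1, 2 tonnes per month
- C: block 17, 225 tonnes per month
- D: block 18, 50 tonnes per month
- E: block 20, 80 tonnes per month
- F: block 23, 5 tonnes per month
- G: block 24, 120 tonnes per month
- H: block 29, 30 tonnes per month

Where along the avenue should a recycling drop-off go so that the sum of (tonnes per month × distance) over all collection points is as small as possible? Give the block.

For a sum of weighted absolute distances on a line, the optimum is the weighted median (not the mean). Total weight W = 637; half-weight = 318.5.
Sort by position and accumulate weight:
  block 0 (A, w=125) → cum 125
  block 1 (B, w=2) → cum 127
  block 17 (C, w=225) → cum 352  ≥ 318.5 → median here
  block 18 (D, w=50) → cum 402
  block 20 (E, w=80) → cum 482
  block 23 (F, w=5) → cum 487
  block 24 (G, w=120) → cum 607
  block 29 (H, w=30) → cum 637
Optimal location: block 17.

x = 17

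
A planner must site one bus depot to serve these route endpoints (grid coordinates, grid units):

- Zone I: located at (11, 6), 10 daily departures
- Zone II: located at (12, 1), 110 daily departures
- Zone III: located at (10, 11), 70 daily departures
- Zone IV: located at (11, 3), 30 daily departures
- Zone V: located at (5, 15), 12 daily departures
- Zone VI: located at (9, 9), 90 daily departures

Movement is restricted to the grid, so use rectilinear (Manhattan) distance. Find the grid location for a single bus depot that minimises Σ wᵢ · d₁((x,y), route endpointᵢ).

(10, 9)

Manhattan distance separates: Σwᵢ(|x−xᵢ|+|y−yᵢ|) = Σwᵢ|x−xᵢ| + Σwᵢ|y−yᵢ|, so x and y are optimised independently as 1-D weighted medians.
Total weight W = 322; half = 161.
x-coordinate, sorted with cumulative weight:
  x=5 (Zone V, w=12) cum 12
  x=9 (Zone VI, w=90) cum 102
  x=10 (Zone III, w=70) cum 172  ← median
  x=11 (Zone I, w=10) cum 182
  x=11 (Zone IV, w=30) cum 212
  x=12 (Zone II, w=110) cum 322
⇒ x* = 10
y-coordinate, sorted with cumulative weight:
  y=1 (Zone II, w=110) cum 110
  y=3 (Zone IV, w=30) cum 140
  y=6 (Zone I, w=10) cum 150
  y=9 (Zone VI, w=90) cum 240  ← median
  y=11 (Zone III, w=70) cum 310
  y=15 (Zone V, w=12) cum 322
⇒ y* = 9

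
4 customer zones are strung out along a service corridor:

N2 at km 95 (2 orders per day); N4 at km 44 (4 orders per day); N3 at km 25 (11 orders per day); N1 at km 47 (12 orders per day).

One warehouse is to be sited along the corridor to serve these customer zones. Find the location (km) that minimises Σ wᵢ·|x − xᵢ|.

For a sum of weighted absolute distances on a line, the optimum is the weighted median (not the mean). Total weight W = 29; half-weight = 14.5.
Sort by position and accumulate weight:
  km 25 (N3, w=11) → cum 11
  km 44 (N4, w=4) → cum 15  ≥ 14.5 → median here
  km 47 (N1, w=12) → cum 27
  km 95 (N2, w=2) → cum 29
Optimal location: km 44.

x = 44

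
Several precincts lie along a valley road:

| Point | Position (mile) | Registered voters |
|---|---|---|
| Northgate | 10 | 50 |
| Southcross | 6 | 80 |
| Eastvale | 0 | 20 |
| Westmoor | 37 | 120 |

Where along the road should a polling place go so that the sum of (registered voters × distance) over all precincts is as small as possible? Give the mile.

x = 10

For a sum of weighted absolute distances on a line, the optimum is the weighted median (not the mean). Total weight W = 270; half-weight = 135.
Sort by position and accumulate weight:
  mile 0 (Eastvale, w=20) → cum 20
  mile 6 (Southcross, w=80) → cum 100
  mile 10 (Northgate, w=50) → cum 150  ≥ 135 → median here
  mile 37 (Westmoor, w=120) → cum 270
Optimal location: mile 10.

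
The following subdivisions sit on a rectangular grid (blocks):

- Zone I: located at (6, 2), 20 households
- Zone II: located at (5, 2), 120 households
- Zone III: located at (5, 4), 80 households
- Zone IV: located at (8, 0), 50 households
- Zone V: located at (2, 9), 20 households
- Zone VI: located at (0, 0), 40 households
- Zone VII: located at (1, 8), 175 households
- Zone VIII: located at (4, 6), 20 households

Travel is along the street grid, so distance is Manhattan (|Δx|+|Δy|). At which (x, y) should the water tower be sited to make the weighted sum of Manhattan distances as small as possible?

(5, 4)

Manhattan distance separates: Σwᵢ(|x−xᵢ|+|y−yᵢ|) = Σwᵢ|x−xᵢ| + Σwᵢ|y−yᵢ|, so x and y are optimised independently as 1-D weighted medians.
Total weight W = 525; half = 262.5.
x-coordinate, sorted with cumulative weight:
  x=0 (Zone VI, w=40) cum 40
  x=1 (Zone VII, w=175) cum 215
  x=2 (Zone V, w=20) cum 235
  x=4 (Zone VIII, w=20) cum 255
  x=5 (Zone II, w=120) cum 375  ← median
  x=5 (Zone III, w=80) cum 455
  x=6 (Zone I, w=20) cum 475
  x=8 (Zone IV, w=50) cum 525
⇒ x* = 5
y-coordinate, sorted with cumulative weight:
  y=0 (Zone IV, w=50) cum 50
  y=0 (Zone VI, w=40) cum 90
  y=2 (Zone I, w=20) cum 110
  y=2 (Zone II, w=120) cum 230
  y=4 (Zone III, w=80) cum 310  ← median
  y=6 (Zone VIII, w=20) cum 330
  y=8 (Zone VII, w=175) cum 505
  y=9 (Zone V, w=20) cum 525
⇒ y* = 4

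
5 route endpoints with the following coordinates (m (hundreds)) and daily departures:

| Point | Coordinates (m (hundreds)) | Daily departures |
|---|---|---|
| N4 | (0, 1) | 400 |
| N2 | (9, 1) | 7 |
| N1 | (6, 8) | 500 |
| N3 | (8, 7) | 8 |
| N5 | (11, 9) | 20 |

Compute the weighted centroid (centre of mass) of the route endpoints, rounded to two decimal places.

The minimiser of Σwᵢ‖p−pᵢ‖² is the weighted centroid p* = (Σwᵢpᵢ)/(Σwᵢ).
Σwᵢ = 935.
Σwᵢxᵢ = 400·0 + 7·9 + 500·6 + 8·8 + 20·11 = 3347.
Σwᵢyᵢ = 400·1 + 7·1 + 500·8 + 8·7 + 20·9 = 4643.
x* = 3347/935 = 3.58, y* = 4643/935 = 4.97.

(3.58, 4.97)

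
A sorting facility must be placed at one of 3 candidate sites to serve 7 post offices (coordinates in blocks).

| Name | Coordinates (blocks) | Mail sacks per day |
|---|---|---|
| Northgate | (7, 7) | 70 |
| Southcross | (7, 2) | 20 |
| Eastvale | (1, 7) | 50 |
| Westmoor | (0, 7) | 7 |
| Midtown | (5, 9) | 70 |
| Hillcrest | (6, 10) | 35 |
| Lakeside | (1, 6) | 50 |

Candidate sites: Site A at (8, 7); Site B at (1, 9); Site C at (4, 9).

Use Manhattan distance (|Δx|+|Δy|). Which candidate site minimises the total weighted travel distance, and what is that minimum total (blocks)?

Site C, total 1317 blocks

Total weighted distance at each candidate:
  Site A (8, 7): total = 1521
  Site B (1, 9): total = 1581
  Site C (4, 9): total = 1317
Minimum is at Site C with total 1317 blocks.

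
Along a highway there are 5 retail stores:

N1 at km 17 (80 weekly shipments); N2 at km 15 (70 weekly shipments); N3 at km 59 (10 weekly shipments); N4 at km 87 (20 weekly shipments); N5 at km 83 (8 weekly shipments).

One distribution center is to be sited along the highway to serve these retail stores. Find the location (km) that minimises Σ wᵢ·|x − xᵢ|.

x = 17

For a sum of weighted absolute distances on a line, the optimum is the weighted median (not the mean). Total weight W = 188; half-weight = 94.
Sort by position and accumulate weight:
  km 15 (N2, w=70) → cum 70
  km 17 (N1, w=80) → cum 150  ≥ 94 → median here
  km 59 (N3, w=10) → cum 160
  km 83 (N5, w=8) → cum 168
  km 87 (N4, w=20) → cum 188
Optimal location: km 17.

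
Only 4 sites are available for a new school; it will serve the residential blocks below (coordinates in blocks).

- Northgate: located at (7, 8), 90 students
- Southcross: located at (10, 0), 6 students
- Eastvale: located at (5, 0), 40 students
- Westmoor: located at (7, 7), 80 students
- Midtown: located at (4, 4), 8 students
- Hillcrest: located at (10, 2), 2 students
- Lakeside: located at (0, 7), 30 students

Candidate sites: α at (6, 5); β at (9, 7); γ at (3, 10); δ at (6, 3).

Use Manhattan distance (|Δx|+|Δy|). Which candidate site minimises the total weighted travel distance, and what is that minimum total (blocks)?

α, total 1172 blocks

Total weighted distance at each candidate:
  α (6, 5): total = 1172
  β (9, 7): total = 1264
  γ (3, 10): total = 1948
  δ (6, 3): total = 1476
Minimum is at α with total 1172 blocks.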